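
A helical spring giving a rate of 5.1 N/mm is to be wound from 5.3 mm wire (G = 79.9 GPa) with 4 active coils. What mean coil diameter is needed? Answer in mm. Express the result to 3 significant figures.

72.8 mm

D = (Gd⁴/(8N_a·k))^(1/3) = (79.9×10³·5.3⁴/(8·4·5.1))^(1/3)
  = (386305)^(1/3) = 72.8300 mm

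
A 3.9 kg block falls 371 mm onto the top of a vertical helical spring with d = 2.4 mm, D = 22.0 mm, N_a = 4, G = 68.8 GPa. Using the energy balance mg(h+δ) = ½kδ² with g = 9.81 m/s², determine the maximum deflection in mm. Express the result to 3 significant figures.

k = Gd⁴/(8D³N_a) = (68.8×10³)(2.4⁴)/(8·22.0³·4) = 6.6991 N/mm
W = mg = 3.9 × 9.81 = 38.259 N
½kδ² − Wδ − Wh = 0 → δ = (W + √(W² + 2kWh))/k
δ = (38.259 + √(1463.8 + 190175))/6.6991 = (38.259 + 437.77)/6.6991 = 71.058 mm

71.1 mm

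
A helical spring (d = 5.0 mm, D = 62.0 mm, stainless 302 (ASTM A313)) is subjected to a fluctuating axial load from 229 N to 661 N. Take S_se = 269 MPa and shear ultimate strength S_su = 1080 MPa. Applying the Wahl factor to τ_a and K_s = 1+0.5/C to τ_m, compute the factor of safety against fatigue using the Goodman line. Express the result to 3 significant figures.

C = D/d = 62.0/5.0 = 12.4000; K_W = (4C−1)/(4C−4)+0.615/C = 1.1154; K_s = 1+0.5/C = 1.0403
F_a = (F_max−F_min)/2 = 216 N; F_m = (F_max+F_min)/2 = 445 N
τ_a = K_W·8F_aD/(πd³) = 1.1154 × 272.82 = 304.3 MPa
τ_m = K_s·8F_mD/(πd³) = 1.0403 × 562.06 = 584.72 MPa
Goodman: 1/n_f = τ_a/S_se + τ_m/S_su = 304.3/269 + 584.72/1080 = 1.13122 + 0.54141 = 1.6726
n_f = 1/1.6726 = 0.5979

0.598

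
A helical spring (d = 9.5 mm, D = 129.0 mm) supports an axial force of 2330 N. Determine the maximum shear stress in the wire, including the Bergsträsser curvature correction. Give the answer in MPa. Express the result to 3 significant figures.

980 MPa

Spring index C = D/d = 129.0/9.5 = 13.5789
K_B = (4C+2)/(4C−3) = 56.316/51.316 = 1.0974
τ₀ = 8FD/(πd³) = 8·2330·129.0/(π·9.5³) = 2.40456e+06/2693.5 = 892.72 MPa
τ_max = K·τ₀ = 1.0974 × 892.72 = 979.7 MPa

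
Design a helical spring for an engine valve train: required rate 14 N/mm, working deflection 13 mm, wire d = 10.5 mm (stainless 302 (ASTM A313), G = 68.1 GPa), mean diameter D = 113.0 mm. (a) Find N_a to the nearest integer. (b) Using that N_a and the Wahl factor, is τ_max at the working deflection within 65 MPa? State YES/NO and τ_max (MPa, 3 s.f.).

N_a = Gd⁴/(8D³k) = (68.1×10³)(10.5⁴)/(8·113.0³·14) = 5.122 → N_a = 5
Actual rate k = Gd⁴/(8D³·5) = 14.342 N/mm
Working load F = kδ = 14.342·13 = 186.45 N
C = 113.0/10.5 = 10.7619; K_W = (4C−1)/(4C−4)+0.615/C = 1.1340
τ_max = K_W·8FD/(πd³) = 1.1340·46.345 = 52.554 MPa
τ_max ≤ 65 MPa → acceptable

(a) 5 coils; (b) YES, τ_max = 52.6 MPa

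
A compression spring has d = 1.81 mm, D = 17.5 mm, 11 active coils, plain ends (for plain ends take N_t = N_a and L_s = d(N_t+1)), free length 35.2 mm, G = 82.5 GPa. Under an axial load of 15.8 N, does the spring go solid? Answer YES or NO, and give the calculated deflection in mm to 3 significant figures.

k = Gd⁴/(8D³N_a) = (82.5×10³)(1.81⁴)/(8·17.5³·11) = 1.8775 N/mm
N_t = 11; L_s = 1.81·12 = 21.72 mm; δ_solid = L₀ − L_s = 35.2 − 21.72 = 13.48 mm
δ = F/k = 15.8/1.8775 = 8.4156 mm
δ < δ_solid → spring does not go solid

NO, δ = 8.42 mm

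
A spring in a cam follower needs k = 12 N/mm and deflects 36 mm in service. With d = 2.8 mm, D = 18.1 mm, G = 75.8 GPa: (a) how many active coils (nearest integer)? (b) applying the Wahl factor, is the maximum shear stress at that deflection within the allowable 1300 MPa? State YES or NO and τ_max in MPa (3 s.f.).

(a) 8 coils; (b) YES, τ_max = 1140 MPa

N_a = Gd⁴/(8D³k) = (75.8×10³)(2.8⁴)/(8·18.1³·12) = 8.185 → N_a = 8
Actual rate k = Gd⁴/(8D³·8) = 12.277 N/mm
Working load F = kδ = 12.277·36 = 441.97 N
C = 18.1/2.8 = 6.4643; K_W = (4C−1)/(4C−4)+0.615/C = 1.2324
τ_max = K_W·8FD/(πd³) = 1.2324·927.97 = 1143.6 MPa
τ_max ≤ 1300 MPa → acceptable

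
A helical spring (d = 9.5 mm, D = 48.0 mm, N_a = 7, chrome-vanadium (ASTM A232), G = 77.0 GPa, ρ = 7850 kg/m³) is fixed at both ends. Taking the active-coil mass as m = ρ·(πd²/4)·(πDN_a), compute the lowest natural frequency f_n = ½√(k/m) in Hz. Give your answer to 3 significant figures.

k = Gd⁴/(8D³N_a) = (77.0×10³)(9.5⁴)/(8·48.0³·7) = 101.27 N/mm = 1.0127e+05 N/m
Wire length L = πDN_a = π·48.0·7 = 1055.6 mm
m = ρ·(πd²/4)·L = 7850 × 70.882×10⁻⁶ m² × 1.0556 m = 0.58735 kg
f_n = ½√(k/m) = 0.5·√(1.0127e+05/0.58735) = 0.5·√(1.7242e+05) = 207.62 Hz

208 Hz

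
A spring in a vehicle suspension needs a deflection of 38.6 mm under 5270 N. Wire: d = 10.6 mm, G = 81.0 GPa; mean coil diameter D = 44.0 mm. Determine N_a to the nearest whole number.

Required rate k = F/δ = 5270/38.6 = 136.53 N/mm
N_a = Gd⁴/(8D³k) = (81.0×10³ × 10.6⁴)/(8 × 44.0³ × 136.53)
    = 1.02261e+09 / 9.30403e+07 = 10.99 → 11 coils

11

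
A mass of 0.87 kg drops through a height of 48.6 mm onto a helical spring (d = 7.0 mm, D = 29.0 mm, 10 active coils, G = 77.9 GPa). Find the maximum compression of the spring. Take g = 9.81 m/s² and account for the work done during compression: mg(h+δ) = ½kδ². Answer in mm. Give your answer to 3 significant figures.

3.03 mm

k = Gd⁴/(8D³N_a) = (77.9×10³)(7.0⁴)/(8·29.0³·10) = 95.862 N/mm
W = mg = 0.87 × 9.81 = 8.5347 N
½kδ² − Wδ − Wh = 0 → δ = (W + √(W² + 2kWh))/k
δ = (8.5347 + √(72.841 + 79524.4))/95.862 = (8.5347 + 282.13)/95.862 = 3.0321 mm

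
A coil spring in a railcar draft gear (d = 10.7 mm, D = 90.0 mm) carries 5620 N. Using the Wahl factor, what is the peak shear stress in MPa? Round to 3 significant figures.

Spring index C = D/d = 90.0/10.7 = 8.4112
K_W = (4C−1)/(4C−4) + 0.615/C = 32.645/29.645 + 0.0731 = 1.1743
τ₀ = 8FD/(πd³) = 8·5620·90.0/(π·10.7³) = 4.0464e+06/3848.6 = 1051.4 MPa
τ_max = K·τ₀ = 1.1743 × 1051.4 = 1234.7 MPa

1230 MPa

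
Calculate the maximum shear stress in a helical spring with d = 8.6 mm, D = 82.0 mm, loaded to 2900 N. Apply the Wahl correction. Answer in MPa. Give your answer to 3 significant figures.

Spring index C = D/d = 82.0/8.6 = 9.5349
K_W = (4C−1)/(4C−4) + 0.615/C = 37.140/34.140 + 0.0645 = 1.1524
τ₀ = 8FD/(πd³) = 8·2900·82.0/(π·8.6³) = 1.9024e+06/1998.2 = 952.04 MPa
τ_max = K·τ₀ = 1.1524 × 952.04 = 1097.1 MPa

1100 MPa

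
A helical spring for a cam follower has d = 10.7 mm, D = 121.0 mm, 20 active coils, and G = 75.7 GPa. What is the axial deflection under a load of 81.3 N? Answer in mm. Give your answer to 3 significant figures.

k = Gd⁴/(8D³N_a) = (75.7×10³)(10.7⁴)/(8·121.0³·20) = 3.5007 N/mm
δ = F/k = 81.3 / 3.5007 = 23.224 mm

23.2 mm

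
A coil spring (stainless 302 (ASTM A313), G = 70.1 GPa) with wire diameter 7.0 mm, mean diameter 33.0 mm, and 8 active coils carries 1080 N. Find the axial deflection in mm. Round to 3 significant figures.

14.8 mm

k = Gd⁴/(8D³N_a) = (70.1×10³)(7.0⁴)/(8·33.0³·8) = 73.179 N/mm
δ = F/k = 1080 / 73.179 = 14.758 mm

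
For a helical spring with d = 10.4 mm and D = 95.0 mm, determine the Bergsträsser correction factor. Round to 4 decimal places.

C = D/d = 95.0/10.4 = 9.1346
K_B = (4C+2)/(4C−3) = 38.538/33.538 = 1.1491

1.1491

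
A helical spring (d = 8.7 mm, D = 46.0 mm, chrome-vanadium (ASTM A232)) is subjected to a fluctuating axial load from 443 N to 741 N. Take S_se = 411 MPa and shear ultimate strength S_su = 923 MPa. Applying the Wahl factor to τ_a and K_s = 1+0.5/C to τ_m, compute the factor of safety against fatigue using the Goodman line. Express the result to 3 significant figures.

4.80

C = D/d = 46.0/8.7 = 5.2874; K_W = (4C−1)/(4C−4)+0.615/C = 1.2912; K_s = 1+0.5/C = 1.0946
F_a = (F_max−F_min)/2 = 149 N; F_m = (F_max+F_min)/2 = 592 N
τ_a = K_W·8F_aD/(πd³) = 1.2912 × 26.505 = 34.224 MPa
τ_m = K_s·8F_mD/(πd³) = 1.0946 × 105.31 = 115.27 MPa
Goodman: 1/n_f = τ_a/S_se + τ_m/S_su = 34.224/411 + 115.27/923 = 0.08327 + 0.12488 = 0.20815
n_f = 1/0.20815 = 4.804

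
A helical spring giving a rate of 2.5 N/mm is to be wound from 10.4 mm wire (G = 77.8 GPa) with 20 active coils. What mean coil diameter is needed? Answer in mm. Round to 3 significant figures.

D = (Gd⁴/(8N_a·k))^(1/3) = (77.8×10³·10.4⁴/(8·20·2.5))^(1/3)
  = (2.27537e+06)^(1/3) = 131.5278 mm

132 mm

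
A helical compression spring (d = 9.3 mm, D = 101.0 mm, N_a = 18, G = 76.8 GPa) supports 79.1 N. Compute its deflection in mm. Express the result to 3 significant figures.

20.4 mm

k = Gd⁴/(8D³N_a) = (76.8×10³)(9.3⁴)/(8·101.0³·18) = 3.8723 N/mm
δ = F/k = 79.1 / 3.8723 = 20.427 mm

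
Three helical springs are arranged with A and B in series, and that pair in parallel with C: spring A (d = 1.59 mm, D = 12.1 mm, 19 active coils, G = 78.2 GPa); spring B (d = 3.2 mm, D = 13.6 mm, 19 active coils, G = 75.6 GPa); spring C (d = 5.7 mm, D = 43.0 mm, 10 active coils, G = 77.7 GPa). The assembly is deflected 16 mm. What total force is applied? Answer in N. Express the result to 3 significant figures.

k_A = Gd⁴/(8D³N_a) = (78.2×10³)(1.59⁴)/(8·12.1³·19) = 1.8561 N/mm
k_B = Gd⁴/(8D³N_a) = (75.6×10³)(3.2⁴)/(8·13.6³·19) = 20.733 N/mm
k_C = Gd⁴/(8D³N_a) = (77.7×10³)(5.7⁴)/(8·43.0³·10) = 12.895 N/mm
Springs A,B series: k_AB = 1/(1/1.8561+1/20.733) = 1.7036 N/mm; parallel with C: k_eq = 1.7036+12.895 = 14.599 N/mm
F = k_eq·δ = 14.599·16 = 233.58 N

234 N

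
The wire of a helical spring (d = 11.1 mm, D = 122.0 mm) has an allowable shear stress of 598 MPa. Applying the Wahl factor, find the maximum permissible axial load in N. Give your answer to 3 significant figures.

C = D/d = 122.0/11.1 = 10.9910
K_W = (4C−1)/(4C−4) + 0.615/C = 42.964/39.964 + 0.0560 = 1.1310
τ_max = K·8FD/(πd³) → F_max = τ_allow·πd³/(8DK)
F_max = 598·π·11.1³/(8·122.0·1.1310) = 2.5693e+06/1103.9 = 2327.5 N

2330 N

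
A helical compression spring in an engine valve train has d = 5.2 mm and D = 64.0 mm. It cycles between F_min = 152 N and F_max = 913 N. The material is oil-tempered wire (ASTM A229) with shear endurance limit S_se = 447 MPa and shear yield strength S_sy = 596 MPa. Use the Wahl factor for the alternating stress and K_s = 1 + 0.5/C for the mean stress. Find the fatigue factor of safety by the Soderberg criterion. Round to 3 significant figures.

C = D/d = 64.0/5.2 = 12.3077; K_W = (4C−1)/(4C−4)+0.615/C = 1.1163; K_s = 1+0.5/C = 1.0406
F_a = (F_max−F_min)/2 = 380.5 N; F_m = (F_max+F_min)/2 = 532.5 N
τ_a = K_W·8F_aD/(πd³) = 1.1163 × 441.03 = 492.32 MPa
τ_m = K_s·8F_mD/(πd³) = 1.0406 × 617.21 = 642.28 MPa
Soderberg: 1/n_f = τ_a/S_se + τ_m/S_sy = 492.32/447 + 642.28/596 = 1.10138 + 1.07765 = 2.179
n_f = 1/2.179 = 0.4589

0.459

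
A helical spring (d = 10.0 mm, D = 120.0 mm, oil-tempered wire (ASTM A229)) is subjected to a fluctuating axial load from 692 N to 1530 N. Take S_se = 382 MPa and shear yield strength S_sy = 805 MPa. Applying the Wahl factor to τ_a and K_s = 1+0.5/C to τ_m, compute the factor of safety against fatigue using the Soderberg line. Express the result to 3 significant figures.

C = D/d = 120.0/10.0 = 12.0000; K_W = (4C−1)/(4C−4)+0.615/C = 1.1194; K_s = 1+0.5/C = 1.0417
F_a = (F_max−F_min)/2 = 419 N; F_m = (F_max+F_min)/2 = 1111 N
τ_a = K_W·8F_aD/(πd³) = 1.1194 × 128.04 = 143.33 MPa
τ_m = K_s·8F_mD/(πd³) = 1.0417 × 339.5 = 353.64 MPa
Soderberg: 1/n_f = τ_a/S_se + τ_m/S_sy = 143.33/382 + 353.64/805 = 0.37521 + 0.43931 = 0.81451
n_f = 1/0.81451 = 1.228

1.23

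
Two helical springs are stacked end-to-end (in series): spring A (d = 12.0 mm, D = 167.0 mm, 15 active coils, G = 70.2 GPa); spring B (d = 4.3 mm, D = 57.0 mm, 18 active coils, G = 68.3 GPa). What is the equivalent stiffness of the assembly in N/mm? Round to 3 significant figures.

k_A = Gd⁴/(8D³N_a) = (70.2×10³)(12.0⁴)/(8·167.0³·15) = 2.6045 N/mm
k_B = Gd⁴/(8D³N_a) = (68.3×10³)(4.3⁴)/(8·57.0³·18) = 0.8756 N/mm
Series: 1/k_eq = 1/2.6045 + 1/0.8756 = 1.526; k_eq = 0.6553 N/mm

0.655 N/mm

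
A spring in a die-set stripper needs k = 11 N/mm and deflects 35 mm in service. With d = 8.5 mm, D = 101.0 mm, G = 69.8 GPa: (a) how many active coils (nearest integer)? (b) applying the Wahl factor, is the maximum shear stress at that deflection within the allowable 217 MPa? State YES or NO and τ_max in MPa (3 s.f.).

(a) 4 coils; (b) YES, τ_max = 182 MPa

N_a = Gd⁴/(8D³k) = (69.8×10³)(8.5⁴)/(8·101.0³·11) = 4.019 → N_a = 4
Actual rate k = Gd⁴/(8D³·4) = 11.051 N/mm
Working load F = kδ = 11.051·35 = 386.8 N
C = 101.0/8.5 = 11.8824; K_W = (4C−1)/(4C−4)+0.615/C = 1.1207
τ_max = K_W·8FD/(πd³) = 1.1207·161.99 = 181.54 MPa
τ_max ≤ 217 MPa → acceptable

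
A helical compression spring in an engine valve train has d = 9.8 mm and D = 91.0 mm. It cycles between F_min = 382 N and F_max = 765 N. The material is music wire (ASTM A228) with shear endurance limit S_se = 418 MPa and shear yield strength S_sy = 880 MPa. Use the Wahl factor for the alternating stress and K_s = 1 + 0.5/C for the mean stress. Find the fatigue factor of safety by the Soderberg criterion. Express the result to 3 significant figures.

C = D/d = 91.0/9.8 = 9.2857; K_W = (4C−1)/(4C−4)+0.615/C = 1.1567; K_s = 1+0.5/C = 1.0538
F_a = (F_max−F_min)/2 = 191.5 N; F_m = (F_max+F_min)/2 = 573.5 N
τ_a = K_W·8F_aD/(πd³) = 1.1567 × 47.149 = 54.539 MPa
τ_m = K_s·8F_mD/(πd³) = 1.0538 × 141.2 = 148.8 MPa
Soderberg: 1/n_f = τ_a/S_se + τ_m/S_sy = 54.539/418 + 148.8/880 = 0.13048 + 0.16910 = 0.29957
n_f = 1/0.29957 = 3.338

3.34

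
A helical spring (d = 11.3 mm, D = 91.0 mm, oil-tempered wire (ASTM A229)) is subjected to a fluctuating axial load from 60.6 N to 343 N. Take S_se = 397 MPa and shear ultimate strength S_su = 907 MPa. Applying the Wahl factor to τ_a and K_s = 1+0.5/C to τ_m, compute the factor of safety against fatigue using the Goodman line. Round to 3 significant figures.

C = D/d = 91.0/11.3 = 8.0531; K_W = (4C−1)/(4C−4)+0.615/C = 1.1827; K_s = 1+0.5/C = 1.0621
F_a = (F_max−F_min)/2 = 141.2 N; F_m = (F_max+F_min)/2 = 201.8 N
τ_a = K_W·8F_aD/(πd³) = 1.1827 × 22.677 = 26.82 MPa
τ_m = K_s·8F_mD/(πd³) = 1.0621 × 32.409 = 34.421 MPa
Goodman: 1/n_f = τ_a/S_se + τ_m/S_su = 26.82/397 + 34.421/907 = 0.06756 + 0.03795 = 0.10551
n_f = 1/0.10551 = 9.478

9.48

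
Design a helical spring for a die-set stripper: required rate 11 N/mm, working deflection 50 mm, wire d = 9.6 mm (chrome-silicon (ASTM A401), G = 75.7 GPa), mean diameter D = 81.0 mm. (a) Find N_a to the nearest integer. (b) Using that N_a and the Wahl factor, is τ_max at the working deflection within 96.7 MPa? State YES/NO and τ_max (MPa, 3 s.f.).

(a) 14 coils; (b) NO, τ_max = 148 MPa

N_a = Gd⁴/(8D³k) = (75.7×10³)(9.6⁴)/(8·81.0³·11) = 13.75 → N_a = 14
Actual rate k = Gd⁴/(8D³·14) = 10.802 N/mm
Working load F = kδ = 10.802·50 = 540.1 N
C = 81.0/9.6 = 8.4375; K_W = (4C−1)/(4C−4)+0.615/C = 1.1737
τ_max = K_W·8FD/(πd³) = 1.1737·125.92 = 147.79 MPa
τ_max > 96.7 MPa → exceeds allowable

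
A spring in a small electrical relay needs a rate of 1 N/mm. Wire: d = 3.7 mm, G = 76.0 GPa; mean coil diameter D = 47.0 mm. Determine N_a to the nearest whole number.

17

N_a = Gd⁴/(8D³k) = (76.0×10³ × 3.7⁴)/(8 × 47.0³ × 1)
    = 1.42436e+07 / 830584 = 17.15 → 17 coils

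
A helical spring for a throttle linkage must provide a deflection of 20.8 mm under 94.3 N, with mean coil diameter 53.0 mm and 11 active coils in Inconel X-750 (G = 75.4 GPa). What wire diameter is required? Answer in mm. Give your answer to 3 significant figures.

5.30 mm

Required rate k = F/δ = 94.3/20.8 = 4.5337 N/mm
d = (8D³N_a·k / G)^(1/4) = (8·53.0³·11·4.5337 / (75.4×10³))^0.25
  = (787.75)^0.25 = 5.2978 mm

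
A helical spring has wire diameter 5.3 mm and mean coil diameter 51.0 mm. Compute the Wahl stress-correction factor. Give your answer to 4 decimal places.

C = D/d = 51.0/5.3 = 9.6226
K_W = (4C−1)/(4C−4) + 0.615/C = 37.491/34.491 + 0.0639 = 1.1509

1.1509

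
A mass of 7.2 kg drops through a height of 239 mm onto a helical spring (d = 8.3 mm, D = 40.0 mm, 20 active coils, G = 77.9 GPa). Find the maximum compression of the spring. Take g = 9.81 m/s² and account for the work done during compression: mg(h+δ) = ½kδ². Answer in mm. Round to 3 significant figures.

32.6 mm

k = Gd⁴/(8D³N_a) = (77.9×10³)(8.3⁴)/(8·40.0³·20) = 36.104 N/mm
W = mg = 7.2 × 9.81 = 70.632 N
½kδ² − Wδ − Wh = 0 → δ = (W + √(W² + 2kWh))/k
δ = (70.632 + √(4988.9 + 1.21893e+06))/36.104 = (70.632 + 1106.3)/36.104 = 32.599 mm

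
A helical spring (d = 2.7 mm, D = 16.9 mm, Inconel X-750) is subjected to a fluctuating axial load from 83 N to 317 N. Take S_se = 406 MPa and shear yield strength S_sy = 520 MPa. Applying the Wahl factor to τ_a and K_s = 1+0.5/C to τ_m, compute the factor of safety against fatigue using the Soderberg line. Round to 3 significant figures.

C = D/d = 16.9/2.7 = 6.2593; K_W = (4C−1)/(4C−4)+0.615/C = 1.2409; K_s = 1+0.5/C = 1.0799
F_a = (F_max−F_min)/2 = 117 N; F_m = (F_max+F_min)/2 = 200 N
τ_a = K_W·8F_aD/(πd³) = 1.2409 × 255.81 = 317.43 MPa
τ_m = K_s·8F_mD/(πd³) = 1.0799 × 437.29 = 472.22 MPa
Soderberg: 1/n_f = τ_a/S_se + τ_m/S_sy = 317.43/406 + 472.22/520 = 0.78184 + 0.90811 = 1.69
n_f = 1/1.69 = 0.5917

0.592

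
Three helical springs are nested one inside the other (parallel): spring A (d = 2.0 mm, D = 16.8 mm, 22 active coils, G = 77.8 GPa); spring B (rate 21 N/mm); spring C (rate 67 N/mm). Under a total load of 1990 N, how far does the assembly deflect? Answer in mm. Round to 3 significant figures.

22.2 mm

k_A = Gd⁴/(8D³N_a) = (77.8×10³)(2.0⁴)/(8·16.8³·22) = 1.4916 N/mm
Parallel: k_eq = 1.4916 + 21 + 67 = 89.492 N/mm
δ = F/k_eq = 1990/89.492 = 22.237 mm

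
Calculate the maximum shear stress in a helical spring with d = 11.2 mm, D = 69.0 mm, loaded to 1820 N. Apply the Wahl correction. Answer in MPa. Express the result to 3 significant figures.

283 MPa

Spring index C = D/d = 69.0/11.2 = 6.1607
K_W = (4C−1)/(4C−4) + 0.615/C = 23.643/20.643 + 0.0998 = 1.2452
τ₀ = 8FD/(πd³) = 8·1820·69.0/(π·11.2³) = 1.00464e+06/4413.7 = 227.62 MPa
τ_max = K·τ₀ = 1.2452 × 227.62 = 283.42 MPa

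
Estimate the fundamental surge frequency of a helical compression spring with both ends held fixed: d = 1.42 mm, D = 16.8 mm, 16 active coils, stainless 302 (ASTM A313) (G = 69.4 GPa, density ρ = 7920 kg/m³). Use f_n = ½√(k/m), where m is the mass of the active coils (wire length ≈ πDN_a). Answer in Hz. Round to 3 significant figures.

k = Gd⁴/(8D³N_a) = (69.4×10³)(1.42⁴)/(8·16.8³·16) = 0.46492 N/mm = 464.92 N/m
Wire length L = πDN_a = π·16.8·16 = 844.46 mm
m = ρ·(πd²/4)·L = 7920 × 1.5837×10⁻⁶ m² × 0.84446 m = 0.010592 kg
f_n = ½√(k/m) = 0.5·√(464.92/0.010592) = 0.5·√(43894) = 104.75 Hz

105 Hz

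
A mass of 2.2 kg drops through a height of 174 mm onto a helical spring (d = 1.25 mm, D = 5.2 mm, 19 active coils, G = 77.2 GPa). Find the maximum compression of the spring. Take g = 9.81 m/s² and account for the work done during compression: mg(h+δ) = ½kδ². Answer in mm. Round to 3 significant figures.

k = Gd⁴/(8D³N_a) = (77.2×10³)(1.25⁴)/(8·5.2³·19) = 8.8187 N/mm
W = mg = 2.2 × 9.81 = 21.582 N
½kδ² − Wδ − Wh = 0 → δ = (W + √(W² + 2kWh))/k
δ = (21.582 + √(465.78 + 66233))/8.8187 = (21.582 + 258.26)/8.8187 = 31.733 mm

31.7 mm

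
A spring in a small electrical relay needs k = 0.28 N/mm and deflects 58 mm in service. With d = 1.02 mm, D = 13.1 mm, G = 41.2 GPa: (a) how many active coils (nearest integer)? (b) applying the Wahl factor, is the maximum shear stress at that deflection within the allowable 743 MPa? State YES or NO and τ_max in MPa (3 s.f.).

N_a = Gd⁴/(8D³k) = (41.2×10³)(1.02⁴)/(8·13.1³·0.28) = 8.856 → N_a = 9
Actual rate k = Gd⁴/(8D³·9) = 0.27552 N/mm
Working load F = kδ = 0.27552·58 = 15.98 N
C = 13.1/1.02 = 12.8431; K_W = (4C−1)/(4C−4)+0.615/C = 1.1112
τ_max = K_W·8FD/(πd³) = 1.1112·502.33 = 558.2 MPa
τ_max ≤ 743 MPa → acceptable

(a) 9 coils; (b) YES, τ_max = 558 MPa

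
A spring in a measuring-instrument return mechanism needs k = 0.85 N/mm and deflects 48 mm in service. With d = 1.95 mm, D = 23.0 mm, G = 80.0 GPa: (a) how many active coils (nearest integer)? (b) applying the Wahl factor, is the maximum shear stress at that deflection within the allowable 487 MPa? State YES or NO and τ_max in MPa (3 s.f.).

N_a = Gd⁴/(8D³k) = (80.0×10³)(1.95⁴)/(8·23.0³·0.85) = 13.98 → N_a = 14
Actual rate k = Gd⁴/(8D³·14) = 0.84884 N/mm
Working load F = kδ = 0.84884·48 = 40.744 N
C = 23.0/1.95 = 11.7949; K_W = (4C−1)/(4C−4)+0.615/C = 1.1216
τ_max = K_W·8FD/(πd³) = 1.1216·321.83 = 360.98 MPa
τ_max ≤ 487 MPa → acceptable

(a) 14 coils; (b) YES, τ_max = 361 MPa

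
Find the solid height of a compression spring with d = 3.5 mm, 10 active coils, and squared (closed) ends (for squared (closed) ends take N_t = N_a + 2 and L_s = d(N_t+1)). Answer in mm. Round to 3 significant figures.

45.5 mm

squared (closed) ends: N_t = N_a + 2 = 10 + 2 = 12
L_s = d·(N_t+1) = 3.5 × 13 = 45.5 mm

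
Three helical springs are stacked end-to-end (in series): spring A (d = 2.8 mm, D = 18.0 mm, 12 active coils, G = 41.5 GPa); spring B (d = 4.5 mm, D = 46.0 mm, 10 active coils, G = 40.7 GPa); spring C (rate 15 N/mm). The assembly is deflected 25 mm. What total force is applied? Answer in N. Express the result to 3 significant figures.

33.2 N

k_A = Gd⁴/(8D³N_a) = (41.5×10³)(2.8⁴)/(8·18.0³·12) = 4.5561 N/mm
k_B = Gd⁴/(8D³N_a) = (40.7×10³)(4.5⁴)/(8·46.0³·10) = 2.1433 N/mm
Series: 1/k_eq = 1/4.5561 + 1/2.1433 + 1/15 = 0.75273; k_eq = 1.3285 N/mm
F = k_eq·δ = 1.3285·25 = 33.213 N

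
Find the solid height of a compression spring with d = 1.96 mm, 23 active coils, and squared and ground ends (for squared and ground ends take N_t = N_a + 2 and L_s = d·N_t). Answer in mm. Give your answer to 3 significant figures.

49.0 mm

squared and ground ends: N_t = N_a + 2 = 23 + 2 = 25
L_s = d·N_t = 1.96 × 25 = 49 mm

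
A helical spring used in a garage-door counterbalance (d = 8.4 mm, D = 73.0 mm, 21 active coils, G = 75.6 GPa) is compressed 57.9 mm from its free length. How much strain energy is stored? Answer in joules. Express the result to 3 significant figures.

k = Gd⁴/(8D³N_a) = (75.6×10³)(8.4⁴)/(8·73.0³·21) = 5.7592 N/mm
U = ½kδ² = 0.5 × 5.7592 × 57.9² = 9653.6 N·mm = 9.6536 J

9.65 J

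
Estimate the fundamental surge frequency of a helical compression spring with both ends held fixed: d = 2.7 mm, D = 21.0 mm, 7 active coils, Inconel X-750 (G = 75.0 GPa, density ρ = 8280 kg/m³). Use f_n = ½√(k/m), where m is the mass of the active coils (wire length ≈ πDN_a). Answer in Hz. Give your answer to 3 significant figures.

k = Gd⁴/(8D³N_a) = (75.0×10³)(2.7⁴)/(8·21.0³·7) = 7.6855 N/mm = 7685.5 N/m
Wire length L = πDN_a = π·21.0·7 = 461.81 mm
m = ρ·(πd²/4)·L = 8280 × 5.7256×10⁻⁶ m² × 0.46181 m = 0.021893 kg
f_n = ½√(k/m) = 0.5·√(7685.5/0.021893) = 0.5·√(3.5104e+05) = 296.24 Hz

296 Hz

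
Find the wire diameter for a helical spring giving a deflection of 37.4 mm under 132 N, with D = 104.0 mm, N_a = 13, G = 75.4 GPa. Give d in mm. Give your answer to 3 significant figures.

Required rate k = F/δ = 132/37.4 = 3.5294 N/mm
d = (8D³N_a·k / G)^(1/4) = (8·104.0³·13·3.5294 / (75.4×10³))^0.25
  = (5476)^0.25 = 8.6023 mm

8.60 mm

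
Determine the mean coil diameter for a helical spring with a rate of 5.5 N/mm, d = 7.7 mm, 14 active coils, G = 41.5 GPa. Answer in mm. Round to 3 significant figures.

61.9 mm

D = (Gd⁴/(8N_a·k))^(1/3) = (41.5×10³·7.7⁴/(8·14·5.5))^(1/3)
  = (236826)^(1/3) = 61.8695 mm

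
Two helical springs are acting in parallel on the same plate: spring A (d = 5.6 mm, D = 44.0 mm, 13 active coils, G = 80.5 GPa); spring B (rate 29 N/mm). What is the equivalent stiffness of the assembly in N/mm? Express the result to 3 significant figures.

37.9 N/mm

k_A = Gd⁴/(8D³N_a) = (80.5×10³)(5.6⁴)/(8·44.0³·13) = 8.9363 N/mm
Parallel: k_eq = 8.9363 + 29 = 37.936 N/mm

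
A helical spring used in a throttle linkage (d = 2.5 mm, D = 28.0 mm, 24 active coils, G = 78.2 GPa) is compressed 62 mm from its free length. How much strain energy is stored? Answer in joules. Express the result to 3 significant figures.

k = Gd⁴/(8D³N_a) = (78.2×10³)(2.5⁴)/(8·28.0³·24) = 0.72476 N/mm
U = ½kδ² = 0.5 × 0.72476 × 62² = 1393 N·mm = 1.393 J

1.39 J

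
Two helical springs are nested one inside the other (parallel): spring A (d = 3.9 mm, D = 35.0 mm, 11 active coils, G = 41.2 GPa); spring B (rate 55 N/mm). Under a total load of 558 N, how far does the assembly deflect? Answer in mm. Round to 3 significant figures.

k_A = Gd⁴/(8D³N_a) = (41.2×10³)(3.9⁴)/(8·35.0³·11) = 2.5262 N/mm
Parallel: k_eq = 2.5262 + 55 = 57.526 N/mm
δ = F/k_eq = 558/57.526 = 9.6999 mm

9.70 mm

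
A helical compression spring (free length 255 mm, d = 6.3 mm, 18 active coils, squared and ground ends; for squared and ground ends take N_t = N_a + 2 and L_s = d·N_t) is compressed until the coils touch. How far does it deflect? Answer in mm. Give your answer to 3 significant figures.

129 mm

N_t = 20; L_s = 6.3·20 = 126 mm
δ_solid = L₀ − L_s = 255 − 126 = 129 mm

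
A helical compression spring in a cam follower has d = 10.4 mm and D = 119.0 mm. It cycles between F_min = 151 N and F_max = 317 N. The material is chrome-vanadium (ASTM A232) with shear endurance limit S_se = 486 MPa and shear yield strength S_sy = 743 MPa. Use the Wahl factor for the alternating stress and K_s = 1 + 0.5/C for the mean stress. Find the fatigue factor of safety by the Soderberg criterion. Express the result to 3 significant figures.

C = D/d = 119.0/10.4 = 11.4423; K_W = (4C−1)/(4C−4)+0.615/C = 1.1256; K_s = 1+0.5/C = 1.0437
F_a = (F_max−F_min)/2 = 83 N; F_m = (F_max+F_min)/2 = 234 N
τ_a = K_W·8F_aD/(πd³) = 1.1256 × 22.36 = 25.167 MPa
τ_m = K_s·8F_mD/(πd³) = 1.0437 × 63.038 = 65.793 MPa
Soderberg: 1/n_f = τ_a/S_se + τ_m/S_sy = 25.167/486 + 65.793/743 = 0.05178 + 0.08855 = 0.14033
n_f = 1/0.14033 = 7.126

7.13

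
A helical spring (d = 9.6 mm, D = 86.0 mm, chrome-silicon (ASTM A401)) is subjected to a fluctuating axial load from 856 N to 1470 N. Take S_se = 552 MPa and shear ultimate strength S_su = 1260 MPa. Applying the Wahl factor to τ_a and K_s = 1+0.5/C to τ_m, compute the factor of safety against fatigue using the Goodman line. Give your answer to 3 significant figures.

C = D/d = 86.0/9.6 = 8.9583; K_W = (4C−1)/(4C−4)+0.615/C = 1.1629; K_s = 1+0.5/C = 1.0558
F_a = (F_max−F_min)/2 = 307 N; F_m = (F_max+F_min)/2 = 1163 N
τ_a = K_W·8F_aD/(πd³) = 1.1629 × 75.991 = 88.37 MPa
τ_m = K_s·8F_mD/(πd³) = 1.0558 × 287.88 = 303.94 MPa
Goodman: 1/n_f = τ_a/S_se + τ_m/S_su = 88.37/552 + 303.94/1260 = 0.16009 + 0.24122 = 0.40131
n_f = 1/0.40131 = 2.492

2.49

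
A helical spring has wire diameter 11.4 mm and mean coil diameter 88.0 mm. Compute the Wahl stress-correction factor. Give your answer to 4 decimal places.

1.1913

C = D/d = 88.0/11.4 = 7.7193
K_W = (4C−1)/(4C−4) + 0.615/C = 29.877/26.877 + 0.0797 = 1.1913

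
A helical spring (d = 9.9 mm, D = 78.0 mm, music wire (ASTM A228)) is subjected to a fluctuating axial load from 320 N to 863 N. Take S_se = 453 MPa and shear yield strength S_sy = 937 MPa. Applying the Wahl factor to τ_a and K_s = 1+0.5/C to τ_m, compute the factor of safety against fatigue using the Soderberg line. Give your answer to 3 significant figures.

3.53

C = D/d = 78.0/9.9 = 7.8788; K_W = (4C−1)/(4C−4)+0.615/C = 1.1871; K_s = 1+0.5/C = 1.0635
F_a = (F_max−F_min)/2 = 271.5 N; F_m = (F_max+F_min)/2 = 591.5 N
τ_a = K_W·8F_aD/(πd³) = 1.1871 × 55.577 = 65.975 MPa
τ_m = K_s·8F_mD/(πd³) = 1.0635 × 121.08 = 128.77 MPa
Soderberg: 1/n_f = τ_a/S_se + τ_m/S_sy = 65.975/453 + 128.77/937 = 0.14564 + 0.13743 = 0.28307
n_f = 1/0.28307 = 3.533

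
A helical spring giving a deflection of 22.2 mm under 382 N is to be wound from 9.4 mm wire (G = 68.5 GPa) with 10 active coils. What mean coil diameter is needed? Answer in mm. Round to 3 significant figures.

73.0 mm

Required rate k = F/δ = 382/22.2 = 17.207 N/mm
D = (Gd⁴/(8N_a·k))^(1/3) = (68.5×10³·9.4⁴/(8·10·17.207))^(1/3)
  = (388509)^(1/3) = 72.9682 mm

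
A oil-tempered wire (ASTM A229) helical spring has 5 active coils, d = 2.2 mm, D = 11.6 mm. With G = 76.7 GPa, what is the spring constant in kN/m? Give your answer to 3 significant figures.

k = Gd⁴/(8D³N_a) = (76.7×10³ × 2.2⁴) / (8 × 11.6³ × 5)
  = 1.79674e+06 / 62435.8 = 28.777 N/mm

28.8 kN/m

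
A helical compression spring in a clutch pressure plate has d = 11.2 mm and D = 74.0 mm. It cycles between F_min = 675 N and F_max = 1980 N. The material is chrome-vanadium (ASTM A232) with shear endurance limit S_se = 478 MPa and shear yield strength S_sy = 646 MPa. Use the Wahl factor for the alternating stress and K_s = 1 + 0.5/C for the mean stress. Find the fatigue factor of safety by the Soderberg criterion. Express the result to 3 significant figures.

C = D/d = 74.0/11.2 = 6.6071; K_W = (4C−1)/(4C−4)+0.615/C = 1.2268; K_s = 1+0.5/C = 1.0757
F_a = (F_max−F_min)/2 = 652.5 N; F_m = (F_max+F_min)/2 = 1327.5 N
τ_a = K_W·8F_aD/(πd³) = 1.2268 × 87.518 = 107.37 MPa
τ_m = K_s·8F_mD/(πd³) = 1.0757 × 178.05 = 191.53 MPa
Soderberg: 1/n_f = τ_a/S_se + τ_m/S_sy = 107.37/478 + 191.53/646 = 0.22462 + 0.29648 = 0.52111
n_f = 1/0.52111 = 1.919

1.92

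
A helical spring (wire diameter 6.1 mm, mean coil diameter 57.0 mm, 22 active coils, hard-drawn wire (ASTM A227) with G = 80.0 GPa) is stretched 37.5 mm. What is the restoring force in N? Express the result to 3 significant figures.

k = Gd⁴/(8D³N_a) = (80.0×10³)(6.1⁴)/(8·57.0³·22) = 3.3984 N/mm
F = k·δ = 3.3984 × 37.5 = 127.44 N

127 N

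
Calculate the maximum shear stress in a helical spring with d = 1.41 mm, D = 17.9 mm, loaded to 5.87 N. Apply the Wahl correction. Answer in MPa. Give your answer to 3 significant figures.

106 MPa

Spring index C = D/d = 17.9/1.41 = 12.6950
K_W = (4C−1)/(4C−4) + 0.615/C = 49.780/46.780 + 0.0484 = 1.1126
τ₀ = 8FD/(πd³) = 8·5.87·17.9/(π·1.41³) = 840.584/8.8066 = 95.45 MPa
τ_max = K·τ₀ = 1.1126 × 95.45 = 106.19 MPa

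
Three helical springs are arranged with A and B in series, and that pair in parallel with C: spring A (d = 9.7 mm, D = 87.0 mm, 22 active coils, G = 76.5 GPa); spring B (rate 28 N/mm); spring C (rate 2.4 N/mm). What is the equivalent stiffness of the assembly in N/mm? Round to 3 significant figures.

7.23 N/mm

k_A = Gd⁴/(8D³N_a) = (76.5×10³)(9.7⁴)/(8·87.0³·22) = 5.8436 N/mm
Springs A,B series: k_AB = 1/(1/5.8436+1/28) = 4.8346 N/mm; parallel with C: k_eq = 4.8346+2.4 = 7.2346 N/mm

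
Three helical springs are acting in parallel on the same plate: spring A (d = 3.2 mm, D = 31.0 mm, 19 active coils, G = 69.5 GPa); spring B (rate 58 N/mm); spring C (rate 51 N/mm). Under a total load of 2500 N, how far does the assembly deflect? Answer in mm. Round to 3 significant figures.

k_A = Gd⁴/(8D³N_a) = (69.5×10³)(3.2⁴)/(8·31.0³·19) = 1.6094 N/mm
Parallel: k_eq = 1.6094 + 58 + 51 = 110.61 N/mm
δ = F/k_eq = 2500/110.61 = 22.602 mm

22.6 mm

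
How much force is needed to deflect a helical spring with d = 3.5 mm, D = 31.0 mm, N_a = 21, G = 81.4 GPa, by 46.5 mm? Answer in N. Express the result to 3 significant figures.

113 N

k = Gd⁴/(8D³N_a) = (81.4×10³)(3.5⁴)/(8·31.0³·21) = 2.4406 N/mm
F = k·δ = 2.4406 × 46.5 = 113.49 N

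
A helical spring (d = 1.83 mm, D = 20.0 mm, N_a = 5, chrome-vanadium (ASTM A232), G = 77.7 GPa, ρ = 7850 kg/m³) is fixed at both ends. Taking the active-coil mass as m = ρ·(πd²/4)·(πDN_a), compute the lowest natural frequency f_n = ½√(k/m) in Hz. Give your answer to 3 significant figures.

k = Gd⁴/(8D³N_a) = (77.7×10³)(1.83⁴)/(8·20.0³·5) = 2.7232 N/mm = 2723.2 N/m
Wire length L = πDN_a = π·20.0·5 = 314.16 mm
m = ρ·(πd²/4)·L = 7850 × 2.6302×10⁻⁶ m² × 0.31416 m = 0.0064865 kg
f_n = ½√(k/m) = 0.5·√(2723.2/0.0064865) = 0.5·√(4.1982e+05) = 323.97 Hz

324 Hz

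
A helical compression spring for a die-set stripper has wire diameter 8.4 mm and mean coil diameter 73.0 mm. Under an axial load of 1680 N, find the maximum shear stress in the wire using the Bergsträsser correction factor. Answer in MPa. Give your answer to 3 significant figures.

610 MPa

Spring index C = D/d = 73.0/8.4 = 8.6905
K_B = (4C+2)/(4C−3) = 36.762/31.762 = 1.1574
τ₀ = 8FD/(πd³) = 8·1680·73.0/(π·8.4³) = 981120/1862 = 526.91 MPa
τ_max = K·τ₀ = 1.1574 × 526.91 = 609.85 MPa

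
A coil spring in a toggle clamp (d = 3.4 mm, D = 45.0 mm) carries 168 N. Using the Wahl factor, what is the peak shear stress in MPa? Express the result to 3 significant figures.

543 MPa

Spring index C = D/d = 45.0/3.4 = 13.2353
K_W = (4C−1)/(4C−4) + 0.615/C = 51.941/48.941 + 0.0465 = 1.1078
τ₀ = 8FD/(πd³) = 8·168·45.0/(π·3.4³) = 60480/123.48 = 489.81 MPa
τ_max = K·τ₀ = 1.1078 × 489.81 = 542.59 MPa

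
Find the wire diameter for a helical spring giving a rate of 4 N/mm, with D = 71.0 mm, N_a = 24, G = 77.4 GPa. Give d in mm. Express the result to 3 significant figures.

d = (8D³N_a·k / G)^(1/4) = (8·71.0³·24·4 / (77.4×10³))^0.25
  = (3551.4)^0.25 = 7.7197 mm

7.72 mm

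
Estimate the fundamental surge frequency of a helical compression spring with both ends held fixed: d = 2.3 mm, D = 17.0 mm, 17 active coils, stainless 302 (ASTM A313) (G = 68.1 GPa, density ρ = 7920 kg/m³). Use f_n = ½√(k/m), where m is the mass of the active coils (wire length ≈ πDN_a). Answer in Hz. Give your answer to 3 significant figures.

k = Gd⁴/(8D³N_a) = (68.1×10³)(2.3⁴)/(8·17.0³·17) = 2.8522 N/mm = 2852.2 N/m
Wire length L = πDN_a = π·17.0·17 = 907.92 mm
m = ρ·(πd²/4)·L = 7920 × 4.1548×10⁻⁶ m² × 0.90792 m = 0.029876 kg
f_n = ½√(k/m) = 0.5·√(2852.2/0.029876) = 0.5·√(95467) = 154.49 Hz

154 Hz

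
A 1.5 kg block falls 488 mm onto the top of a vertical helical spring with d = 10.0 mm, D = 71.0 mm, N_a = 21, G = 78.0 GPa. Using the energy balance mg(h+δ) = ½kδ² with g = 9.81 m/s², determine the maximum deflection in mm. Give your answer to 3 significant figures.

34.4 mm

k = Gd⁴/(8D³N_a) = (78.0×10³)(10.0⁴)/(8·71.0³·21) = 12.972 N/mm
W = mg = 1.5 × 9.81 = 14.715 N
½kδ² − Wδ − Wh = 0 → δ = (W + √(W² + 2kWh))/k
δ = (14.715 + √(216.53 + 186303))/12.972 = (14.715 + 431.88)/12.972 = 34.427 mm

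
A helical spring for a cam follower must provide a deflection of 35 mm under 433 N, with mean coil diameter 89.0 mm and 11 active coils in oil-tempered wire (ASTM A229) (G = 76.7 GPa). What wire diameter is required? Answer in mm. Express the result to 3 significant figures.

Required rate k = F/δ = 433/35 = 12.371 N/mm
d = (8D³N_a·k / G)^(1/4) = (8·89.0³·11·12.371 / (76.7×10³))^0.25
  = (10006)^0.25 = 10.0016 mm

10.0 mm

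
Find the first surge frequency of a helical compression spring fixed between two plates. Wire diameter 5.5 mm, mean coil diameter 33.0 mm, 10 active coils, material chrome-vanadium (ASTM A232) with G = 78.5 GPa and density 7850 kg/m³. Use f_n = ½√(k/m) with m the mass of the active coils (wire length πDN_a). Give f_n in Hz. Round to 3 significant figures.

k = Gd⁴/(8D³N_a) = (78.5×10³)(5.5⁴)/(8·33.0³·10) = 24.986 N/mm = 24986 N/m
Wire length L = πDN_a = π·33.0·10 = 1036.7 mm
m = ρ·(πd²/4)·L = 7850 × 23.758×10⁻⁶ m² × 1.0367 m = 0.19335 kg
f_n = ½√(k/m) = 0.5·√(24986/0.19335) = 0.5·√(1.2922e+05) = 179.74 Hz

180 Hz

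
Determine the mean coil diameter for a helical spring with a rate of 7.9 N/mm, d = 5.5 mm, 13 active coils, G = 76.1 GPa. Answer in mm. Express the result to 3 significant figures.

D = (Gd⁴/(8N_a·k))^(1/3) = (76.1×10³·5.5⁴/(8·13·7.9))^(1/3)
  = (84756.9)^(1/3) = 43.9263 mm

43.9 mm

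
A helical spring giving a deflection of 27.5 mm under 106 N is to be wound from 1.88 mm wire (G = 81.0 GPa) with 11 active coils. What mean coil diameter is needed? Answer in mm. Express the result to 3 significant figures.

14.4 mm

Required rate k = F/δ = 106/27.5 = 3.8545 N/mm
D = (Gd⁴/(8N_a·k))^(1/3) = (81.0×10³·1.88⁴/(8·11·3.8545))^(1/3)
  = (2983.05)^(1/3) = 14.3953 mm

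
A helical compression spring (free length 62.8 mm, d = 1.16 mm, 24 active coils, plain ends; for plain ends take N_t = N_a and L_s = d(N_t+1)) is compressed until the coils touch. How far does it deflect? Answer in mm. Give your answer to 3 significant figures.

33.8 mm

N_t = 24; L_s = 1.16·25 = 29 mm
δ_solid = L₀ − L_s = 62.8 − 29 = 33.8 mm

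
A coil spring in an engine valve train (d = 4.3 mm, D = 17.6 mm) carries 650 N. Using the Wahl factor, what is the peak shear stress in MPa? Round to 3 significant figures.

510 MPa

Spring index C = D/d = 17.6/4.3 = 4.0930
K_W = (4C−1)/(4C−4) + 0.615/C = 15.372/12.372 + 0.1503 = 1.3927
τ₀ = 8FD/(πd³) = 8·650·17.6/(π·4.3³) = 91520/249.78 = 366.4 MPa
τ_max = K·τ₀ = 1.3927 × 366.4 = 510.31 MPa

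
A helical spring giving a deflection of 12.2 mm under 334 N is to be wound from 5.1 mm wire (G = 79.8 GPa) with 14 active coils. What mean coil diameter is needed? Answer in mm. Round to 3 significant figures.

Required rate k = F/δ = 334/12.2 = 27.377 N/mm
D = (Gd⁴/(8N_a·k))^(1/3) = (79.8×10³·5.1⁴/(8·14·27.377))^(1/3)
  = (17606.7)^(1/3) = 26.0151 mm

26.0 mm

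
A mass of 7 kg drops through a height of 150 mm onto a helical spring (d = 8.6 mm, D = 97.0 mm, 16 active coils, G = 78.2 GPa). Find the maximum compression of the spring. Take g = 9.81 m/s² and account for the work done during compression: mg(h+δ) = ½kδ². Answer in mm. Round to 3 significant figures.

k = Gd⁴/(8D³N_a) = (78.2×10³)(8.6⁴)/(8·97.0³·16) = 3.6616 N/mm
W = mg = 7 × 9.81 = 68.67 N
½kδ² − Wδ − Wh = 0 → δ = (W + √(W² + 2kWh))/k
δ = (68.67 + √(4715.6 + 75433.4))/3.6616 = (68.67 + 283.11)/3.6616 = 96.071 mm

96.1 mm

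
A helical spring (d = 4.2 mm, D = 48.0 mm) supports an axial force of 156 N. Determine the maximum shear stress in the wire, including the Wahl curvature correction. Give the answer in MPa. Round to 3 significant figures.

290 MPa

Spring index C = D/d = 48.0/4.2 = 11.4286
K_W = (4C−1)/(4C−4) + 0.615/C = 44.714/41.714 + 0.0538 = 1.1257
τ₀ = 8FD/(πd³) = 8·156·48.0/(π·4.2³) = 59904/232.75 = 257.37 MPa
τ_max = K·τ₀ = 1.1257 × 257.37 = 289.73 MPa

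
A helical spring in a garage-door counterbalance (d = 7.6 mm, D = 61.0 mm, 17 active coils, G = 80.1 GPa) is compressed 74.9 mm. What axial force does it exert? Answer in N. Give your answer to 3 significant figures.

648 N

k = Gd⁴/(8D³N_a) = (80.1×10³)(7.6⁴)/(8·61.0³·17) = 8.6568 N/mm
F = k·δ = 8.6568 × 74.9 = 648.4 N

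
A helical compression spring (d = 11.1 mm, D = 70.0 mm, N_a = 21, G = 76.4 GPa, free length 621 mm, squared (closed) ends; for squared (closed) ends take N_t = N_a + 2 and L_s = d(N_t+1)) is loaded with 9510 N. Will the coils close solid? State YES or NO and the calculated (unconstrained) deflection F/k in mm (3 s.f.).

YES, δ = 472 mm

k = Gd⁴/(8D³N_a) = (76.4×10³)(11.1⁴)/(8·70.0³·21) = 20.127 N/mm
N_t = 23; L_s = 11.1·24 = 266.4 mm; δ_solid = L₀ − L_s = 621 − 266.4 = 354.6 mm
δ = F/k = 9510/20.127 = 472.5 mm
δ ≥ δ_solid → spring goes solid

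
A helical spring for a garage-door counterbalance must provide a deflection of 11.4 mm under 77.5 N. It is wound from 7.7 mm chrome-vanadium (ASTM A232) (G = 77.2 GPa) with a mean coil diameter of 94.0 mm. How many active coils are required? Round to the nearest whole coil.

Required rate k = F/δ = 77.5/11.4 = 6.7982 N/mm
N_a = Gd⁴/(8D³k) = (77.2×10³ × 7.7⁴)/(8 × 94.0³ × 6.7982)
    = 2.71381e+08 / 4.51721e+07 = 6.008 → 6 coils

6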